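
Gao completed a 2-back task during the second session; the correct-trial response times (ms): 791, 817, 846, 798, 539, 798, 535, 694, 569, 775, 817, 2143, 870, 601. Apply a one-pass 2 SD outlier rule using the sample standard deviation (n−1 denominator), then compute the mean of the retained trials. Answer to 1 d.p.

n = 14, ΣRT = 11593, M = 828.071
Σ(x−M)² = 2043468.93; s = √(2043468.93/13) = 396.472
Cutoffs: 828.071 ± 2·396.472 → [35.1, 1621.0]
Outside: 2143 → excluded.
Retained (n=13): Σ = 9450, mean = 9450/13 = 726.923

726.9 ms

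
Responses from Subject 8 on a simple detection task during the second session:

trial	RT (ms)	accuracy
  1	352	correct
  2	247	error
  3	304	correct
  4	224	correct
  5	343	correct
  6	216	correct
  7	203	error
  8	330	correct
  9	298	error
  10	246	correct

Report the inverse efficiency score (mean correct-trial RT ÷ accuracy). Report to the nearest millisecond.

411 ms

Correct trials (n=7): 352, 304, 224, 343, 216, 330, 246
Mean correct RT = 2015/7 = 287.8571 ms
Proportion correct = 7/10
IES = 287.8571 / (7/10) = 411.224 ms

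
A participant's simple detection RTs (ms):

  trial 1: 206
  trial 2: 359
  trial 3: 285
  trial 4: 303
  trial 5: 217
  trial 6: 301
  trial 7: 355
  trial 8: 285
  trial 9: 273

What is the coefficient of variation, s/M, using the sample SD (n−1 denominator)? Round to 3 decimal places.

0.182

n = 9, Σ = 2584, M = 287.1111
Σ(x−M)² = 21924.889; s = √(21924.889/8) = 52.3508
CV = 52.3508 / 287.1111 = 0.18234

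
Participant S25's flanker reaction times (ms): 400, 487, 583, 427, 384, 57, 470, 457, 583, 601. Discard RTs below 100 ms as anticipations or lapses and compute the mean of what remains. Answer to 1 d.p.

Excluded: 57
Retained (n=9): Σ = 4392
Mean = 4392/9 = 488.0000

488.0 ms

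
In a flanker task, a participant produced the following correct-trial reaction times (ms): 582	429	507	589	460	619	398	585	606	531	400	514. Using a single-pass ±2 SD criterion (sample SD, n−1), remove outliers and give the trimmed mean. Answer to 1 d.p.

518.3 ms

n = 12, ΣRT = 6220, M = 518.333
Σ(x−M)² = 71484.67; s = √(71484.67/11) = 80.614
Cutoffs: 518.333 ± 2·80.614 → [357.1, 679.6]
No RTs fall outside the cutoffs; all 12 retained. Mean = 6220/12 = 518.333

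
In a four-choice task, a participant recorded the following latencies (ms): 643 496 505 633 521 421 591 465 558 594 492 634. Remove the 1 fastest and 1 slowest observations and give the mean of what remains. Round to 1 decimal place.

548.9 ms

Sorted: 421, 465, 492, 496, 505, 521, 558, 591, 594, 633, 634, 643
Drop lowest 1 (421) and highest 1 (643)
Remaining (n=10): Σ = 5489, mean = 5489/10 = 548.900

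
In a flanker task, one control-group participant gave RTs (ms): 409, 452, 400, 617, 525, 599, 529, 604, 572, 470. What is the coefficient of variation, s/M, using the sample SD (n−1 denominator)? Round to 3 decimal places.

n = 10, Σ = 5177, M = 517.7000
Σ(x−M)² = 59308.100; s = √(59308.100/9) = 81.1775
CV = 81.1775 / 517.7000 = 0.15680

0.157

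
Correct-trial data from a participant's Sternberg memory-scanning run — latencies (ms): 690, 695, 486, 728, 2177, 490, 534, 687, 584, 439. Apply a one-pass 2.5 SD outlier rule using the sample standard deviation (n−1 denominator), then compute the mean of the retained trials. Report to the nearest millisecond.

n = 10, ΣRT = 7510, M = 751.000
Σ(x−M)² = 2355626.00; s = √(2355626.00/9) = 511.602
Cutoffs: 751.000 ± 2.5·511.602 → [-528.0, 2030.0]
Outside: 2177 → excluded.
Retained (n=9): Σ = 5333, mean = 5333/9 = 592.556

593 ms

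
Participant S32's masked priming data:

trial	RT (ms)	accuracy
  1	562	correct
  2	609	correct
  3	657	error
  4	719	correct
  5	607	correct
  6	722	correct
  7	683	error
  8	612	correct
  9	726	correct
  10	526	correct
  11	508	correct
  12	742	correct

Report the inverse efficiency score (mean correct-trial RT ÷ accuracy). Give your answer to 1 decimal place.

760.0 ms

Correct trials (n=10): 562, 609, 719, 607, 722, 612, 726, 526, 508, 742
Mean correct RT = 6333/10 = 633.3000 ms
Proportion correct = 10/12
IES = 633.3000 / (10/12) = 759.960 ms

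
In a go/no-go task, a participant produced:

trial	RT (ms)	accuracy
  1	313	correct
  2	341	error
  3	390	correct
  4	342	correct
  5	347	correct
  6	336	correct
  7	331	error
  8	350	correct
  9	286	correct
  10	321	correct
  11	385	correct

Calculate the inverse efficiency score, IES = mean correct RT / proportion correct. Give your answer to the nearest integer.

417 ms

Correct trials (n=9): 313, 390, 342, 347, 336, 350, 286, 321, 385
Mean correct RT = 3070/9 = 341.1111 ms
Proportion correct = 9/11
IES = 341.1111 / (9/11) = 416.914 ms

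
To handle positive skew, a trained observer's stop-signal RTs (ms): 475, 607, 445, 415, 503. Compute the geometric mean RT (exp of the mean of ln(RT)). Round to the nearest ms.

485 ms

ln(RT): 6.1633, 6.4085, 6.0981, 6.0283, 6.2206
Mean ln(RT) = 30.9188/5 = 6.18376
Geometric mean = exp(6.18376) = 484.81 ms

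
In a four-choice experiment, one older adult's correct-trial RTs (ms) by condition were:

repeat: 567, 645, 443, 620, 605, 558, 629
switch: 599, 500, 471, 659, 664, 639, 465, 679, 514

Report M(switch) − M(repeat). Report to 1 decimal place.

M(repeat) = 4067/7 = 581.000
M(switch) = 5190/9 = 576.667
Difference = 576.667 − 581.000 = -4.333 ms

-4.3 ms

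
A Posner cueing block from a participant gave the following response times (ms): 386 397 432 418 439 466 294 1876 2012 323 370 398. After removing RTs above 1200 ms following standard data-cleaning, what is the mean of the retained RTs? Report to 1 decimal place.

392.3 ms

Excluded: 1876, 2012
Retained (n=10): Σ = 3923
Mean = 3923/10 = 392.3000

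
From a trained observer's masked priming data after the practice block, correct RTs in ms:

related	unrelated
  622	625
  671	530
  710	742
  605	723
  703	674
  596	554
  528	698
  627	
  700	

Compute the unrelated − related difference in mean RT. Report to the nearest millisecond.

9 ms

M(related) = 5762/9 = 640.222
M(unrelated) = 4546/7 = 649.429
Difference = 649.429 − 640.222 = 9.206 ms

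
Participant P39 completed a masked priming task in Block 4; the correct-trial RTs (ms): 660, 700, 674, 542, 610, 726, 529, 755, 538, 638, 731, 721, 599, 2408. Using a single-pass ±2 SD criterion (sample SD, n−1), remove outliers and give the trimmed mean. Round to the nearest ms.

n = 14, ΣRT = 10831, M = 773.643
Σ(x−M)² = 2951311.21; s = √(2951311.21/13) = 476.470
Cutoffs: 773.643 ± 2·476.470 → [-179.3, 1726.6]
Outside: 2408 → excluded.
Retained (n=13): Σ = 8423, mean = 8423/13 = 647.923

648 ms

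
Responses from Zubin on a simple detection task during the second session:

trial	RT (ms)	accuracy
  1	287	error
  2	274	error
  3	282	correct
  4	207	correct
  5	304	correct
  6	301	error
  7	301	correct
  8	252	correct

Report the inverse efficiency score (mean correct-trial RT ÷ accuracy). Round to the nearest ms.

431 ms

Correct trials (n=5): 282, 207, 304, 301, 252
Mean correct RT = 1346/5 = 269.2000 ms
Proportion correct = 5/8
IES = 269.2000 / (5/8) = 430.720 ms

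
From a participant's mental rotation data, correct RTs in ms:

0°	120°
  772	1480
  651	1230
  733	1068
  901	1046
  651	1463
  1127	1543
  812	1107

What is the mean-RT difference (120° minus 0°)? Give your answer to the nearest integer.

M(0°) = 5647/7 = 806.714
M(120°) = 8937/7 = 1276.714
Difference = 1276.714 − 806.714 = 470.000 ms

470 ms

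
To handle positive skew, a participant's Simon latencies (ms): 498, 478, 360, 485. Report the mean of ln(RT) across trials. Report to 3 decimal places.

6.113

ln(RT): 6.2106, 6.1696, 5.8861, 6.1841
Σ ln(RT) = 24.4505
Mean = 24.4505/4 = 6.11262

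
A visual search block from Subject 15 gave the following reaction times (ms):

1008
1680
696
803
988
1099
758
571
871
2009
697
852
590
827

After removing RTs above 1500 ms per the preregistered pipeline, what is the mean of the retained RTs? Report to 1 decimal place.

Excluded: 1680, 2009
Retained (n=12): Σ = 9760
Mean = 9760/12 = 813.3333

813.3 ms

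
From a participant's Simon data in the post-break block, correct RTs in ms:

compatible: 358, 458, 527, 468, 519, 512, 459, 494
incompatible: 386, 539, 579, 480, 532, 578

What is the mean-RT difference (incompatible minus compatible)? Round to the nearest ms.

41 ms

M(compatible) = 3795/8 = 474.375
M(incompatible) = 3094/6 = 515.667
Difference = 515.667 − 474.375 = 41.292 ms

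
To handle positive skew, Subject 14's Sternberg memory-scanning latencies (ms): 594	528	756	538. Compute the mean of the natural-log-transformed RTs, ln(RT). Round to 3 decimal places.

ln(RT): 6.3869, 6.2691, 6.6280, 6.2879
Σ ln(RT) = 25.5719
Mean = 25.5719/4 = 6.39297

6.393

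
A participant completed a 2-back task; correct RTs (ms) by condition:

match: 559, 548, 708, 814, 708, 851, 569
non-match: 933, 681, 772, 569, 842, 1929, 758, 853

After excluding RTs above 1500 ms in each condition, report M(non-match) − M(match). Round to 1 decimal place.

non-match: exclude 1929
M(match) = 4757/7 = 679.571
M(non-match) = 5408/7 = 772.571
Difference = 772.571 − 679.571 = 93.000 ms

93.0 ms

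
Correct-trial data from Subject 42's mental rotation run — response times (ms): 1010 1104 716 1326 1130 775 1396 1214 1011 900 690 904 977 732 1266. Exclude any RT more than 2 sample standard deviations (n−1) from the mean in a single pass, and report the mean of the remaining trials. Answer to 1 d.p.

1010.1 ms

n = 15, ΣRT = 15151, M = 1010.067
Σ(x−M)² = 725010.93; s = √(725010.93/14) = 227.566
Cutoffs: 1010.067 ± 2·227.566 → [554.9, 1465.2]
No RTs fall outside the cutoffs; all 15 retained. Mean = 15151/15 = 1010.067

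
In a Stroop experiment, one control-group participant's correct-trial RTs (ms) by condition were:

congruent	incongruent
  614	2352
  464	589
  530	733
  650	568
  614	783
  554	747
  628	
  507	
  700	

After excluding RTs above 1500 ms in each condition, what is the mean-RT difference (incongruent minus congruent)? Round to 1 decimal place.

incongruent: exclude 2352
M(congruent) = 5261/9 = 584.556
M(incongruent) = 3420/5 = 684.000
Difference = 684.000 − 584.556 = 99.444 ms

99.4 ms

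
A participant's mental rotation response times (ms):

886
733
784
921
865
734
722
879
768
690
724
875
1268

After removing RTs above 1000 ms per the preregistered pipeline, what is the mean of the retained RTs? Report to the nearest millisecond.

798 ms

Excluded: 1268
Retained (n=12): Σ = 9581
Mean = 9581/12 = 798.4167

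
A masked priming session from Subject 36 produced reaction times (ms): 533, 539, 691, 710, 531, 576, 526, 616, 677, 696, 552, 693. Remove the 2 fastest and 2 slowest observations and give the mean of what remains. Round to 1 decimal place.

609.6 ms

Sorted: 526, 531, 533, 539, 552, 576, 616, 677, 691, 693, 696, 710
Drop lowest 2 (526, 531) and highest 2 (696, 710)
Remaining (n=8): Σ = 4877, mean = 4877/8 = 609.625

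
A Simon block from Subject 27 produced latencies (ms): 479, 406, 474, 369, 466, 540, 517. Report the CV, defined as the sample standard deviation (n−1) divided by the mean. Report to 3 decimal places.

0.128

n = 7, Σ = 3251, M = 464.4286
Σ(x−M)² = 21301.714; s = √(21301.714/6) = 59.5843
CV = 59.5843 / 464.4286 = 0.12830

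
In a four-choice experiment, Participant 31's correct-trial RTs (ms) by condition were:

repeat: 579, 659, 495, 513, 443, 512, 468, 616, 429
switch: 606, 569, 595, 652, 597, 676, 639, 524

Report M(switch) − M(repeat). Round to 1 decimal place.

83.5 ms

M(repeat) = 4714/9 = 523.778
M(switch) = 4858/8 = 607.250
Difference = 607.250 − 523.778 = 83.472 ms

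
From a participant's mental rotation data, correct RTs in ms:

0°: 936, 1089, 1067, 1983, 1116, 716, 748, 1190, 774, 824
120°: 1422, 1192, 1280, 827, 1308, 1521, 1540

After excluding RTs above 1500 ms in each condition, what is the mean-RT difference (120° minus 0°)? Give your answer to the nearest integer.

0°: exclude 1983
120°: exclude 1521, 1540
M(0°) = 8460/9 = 940.000
M(120°) = 6029/5 = 1205.800
Difference = 1205.800 − 940.000 = 265.800 ms

266 ms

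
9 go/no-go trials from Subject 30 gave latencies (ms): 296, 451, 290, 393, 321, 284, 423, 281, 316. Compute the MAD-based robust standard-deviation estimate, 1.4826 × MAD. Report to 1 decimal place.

47.4 ms

Sorted: 281, 284, 290, 296, 316, 321, 393, 423, 451 → median = 316
|x − 316| sorted: 0, 5, 20, 26, 32, 35, 77, 107, 135 → MAD = 32
Robust SD ≈ 1.4826 × 32 = 47.443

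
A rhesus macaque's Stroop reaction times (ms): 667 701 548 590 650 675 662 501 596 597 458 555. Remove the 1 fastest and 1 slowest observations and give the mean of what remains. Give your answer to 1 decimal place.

604.1 ms

Sorted: 458, 501, 548, 555, 590, 596, 597, 650, 662, 667, 675, 701
Drop lowest 1 (458) and highest 1 (701)
Remaining (n=10): Σ = 6041, mean = 6041/10 = 604.100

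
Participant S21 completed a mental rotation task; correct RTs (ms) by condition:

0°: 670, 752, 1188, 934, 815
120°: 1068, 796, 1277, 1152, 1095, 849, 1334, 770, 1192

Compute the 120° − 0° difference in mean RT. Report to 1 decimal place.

M(0°) = 4359/5 = 871.800
M(120°) = 9533/9 = 1059.222
Difference = 1059.222 − 871.800 = 187.422 ms

187.4 ms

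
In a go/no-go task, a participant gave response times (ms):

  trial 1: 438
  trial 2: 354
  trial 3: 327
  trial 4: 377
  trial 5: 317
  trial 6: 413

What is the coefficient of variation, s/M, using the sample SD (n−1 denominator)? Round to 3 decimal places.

n = 6, Σ = 2226, M = 371.0000
Σ(x−M)² = 11430.000; s = √(11430.000/5) = 47.8121
CV = 47.8121 / 371.0000 = 0.12887

0.129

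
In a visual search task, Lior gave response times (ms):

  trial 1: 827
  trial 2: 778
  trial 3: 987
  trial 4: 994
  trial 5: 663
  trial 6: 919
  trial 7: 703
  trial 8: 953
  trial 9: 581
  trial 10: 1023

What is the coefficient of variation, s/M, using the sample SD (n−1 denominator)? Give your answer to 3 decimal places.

0.185

n = 10, Σ = 8428, M = 842.8000
Σ(x−M)² = 218937.600; s = √(218937.600/9) = 155.9692
CV = 155.9692 / 842.8000 = 0.18506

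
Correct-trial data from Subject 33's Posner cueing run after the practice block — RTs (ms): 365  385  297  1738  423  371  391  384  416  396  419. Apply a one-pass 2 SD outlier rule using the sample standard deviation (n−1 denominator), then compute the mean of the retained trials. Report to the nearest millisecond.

385 ms

n = 11, ΣRT = 5585, M = 507.727
Σ(x−M)² = 1676986.18; s = √(1676986.18/10) = 409.510
Cutoffs: 507.727 ± 2·409.510 → [-311.3, 1326.7]
Outside: 1738 → excluded.
Retained (n=10): Σ = 3847, mean = 3847/10 = 384.700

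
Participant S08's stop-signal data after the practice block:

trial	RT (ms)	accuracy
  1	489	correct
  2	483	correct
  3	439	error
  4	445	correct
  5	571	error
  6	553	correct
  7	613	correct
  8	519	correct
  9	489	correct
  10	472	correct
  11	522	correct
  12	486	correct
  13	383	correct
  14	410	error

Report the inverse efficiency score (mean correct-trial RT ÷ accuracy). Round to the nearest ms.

Correct trials (n=11): 489, 483, 445, 553, 613, 519, 489, 472, 522, 486, 383
Mean correct RT = 5454/11 = 495.8182 ms
Proportion correct = 11/14
IES = 495.8182 / (11/14) = 631.041 ms

631 ms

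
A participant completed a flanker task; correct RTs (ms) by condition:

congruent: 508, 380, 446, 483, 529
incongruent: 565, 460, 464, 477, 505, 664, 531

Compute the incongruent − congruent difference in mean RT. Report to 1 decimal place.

M(congruent) = 2346/5 = 469.200
M(incongruent) = 3666/7 = 523.714
Difference = 523.714 − 469.200 = 54.514 ms

54.5 ms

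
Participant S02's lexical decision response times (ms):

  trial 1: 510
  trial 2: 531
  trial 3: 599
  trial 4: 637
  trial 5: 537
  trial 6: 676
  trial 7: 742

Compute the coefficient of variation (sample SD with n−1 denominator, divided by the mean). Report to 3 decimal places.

n = 7, Σ = 4232, M = 604.5714
Σ(x−M)² = 43993.714; s = √(43993.714/6) = 85.6288
CV = 85.6288 / 604.5714 = 0.14164

0.142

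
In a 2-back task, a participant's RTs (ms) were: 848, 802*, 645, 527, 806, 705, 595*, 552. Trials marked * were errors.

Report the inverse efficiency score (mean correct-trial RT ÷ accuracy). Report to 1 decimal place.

907.3 ms

Correct trials (n=6): 848, 645, 527, 806, 705, 552
Mean correct RT = 4083/6 = 680.5000 ms
Proportion correct = 6/8
IES = 680.5000 / (6/8) = 907.333 ms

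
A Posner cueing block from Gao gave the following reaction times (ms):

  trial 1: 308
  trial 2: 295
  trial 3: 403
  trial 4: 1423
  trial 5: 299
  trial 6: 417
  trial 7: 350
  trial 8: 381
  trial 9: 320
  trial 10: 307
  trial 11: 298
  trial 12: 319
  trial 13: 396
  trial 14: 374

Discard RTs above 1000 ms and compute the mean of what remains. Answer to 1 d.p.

Excluded: 1423
Retained (n=13): Σ = 4467
Mean = 4467/13 = 343.6154

343.6 ms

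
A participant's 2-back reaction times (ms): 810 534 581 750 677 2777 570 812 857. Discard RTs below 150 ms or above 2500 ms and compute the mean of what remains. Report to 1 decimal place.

Excluded: 2777
Retained (n=8): Σ = 5591
Mean = 5591/8 = 698.8750

698.9 ms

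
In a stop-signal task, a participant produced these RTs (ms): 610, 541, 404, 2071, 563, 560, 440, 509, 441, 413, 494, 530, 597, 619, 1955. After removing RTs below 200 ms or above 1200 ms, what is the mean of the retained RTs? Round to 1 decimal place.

517.0 ms

Excluded: 1955, 2071
Retained (n=13): Σ = 6721
Mean = 6721/13 = 517.0000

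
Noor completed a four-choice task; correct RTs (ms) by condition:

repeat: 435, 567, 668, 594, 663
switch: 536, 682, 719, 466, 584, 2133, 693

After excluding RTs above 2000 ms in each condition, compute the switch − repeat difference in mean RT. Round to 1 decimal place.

switch: exclude 2133
M(repeat) = 2927/5 = 585.400
M(switch) = 3680/6 = 613.333
Difference = 613.333 − 585.400 = 27.933 ms

27.9 ms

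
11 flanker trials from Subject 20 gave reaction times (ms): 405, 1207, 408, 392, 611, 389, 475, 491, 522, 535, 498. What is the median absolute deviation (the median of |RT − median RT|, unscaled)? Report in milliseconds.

83 ms

Sorted: 389, 392, 405, 408, 475, 491, 498, 522, 535, 611, 1207 → median = 491
|x − 491|: 86, 716, 83, 99, 120, 102, 16, 0, 31, 44, 7
Sorted deviations: 0, 7, 16, 31, 44, 83, 86, 99, 102, 120, 716 → MAD = 83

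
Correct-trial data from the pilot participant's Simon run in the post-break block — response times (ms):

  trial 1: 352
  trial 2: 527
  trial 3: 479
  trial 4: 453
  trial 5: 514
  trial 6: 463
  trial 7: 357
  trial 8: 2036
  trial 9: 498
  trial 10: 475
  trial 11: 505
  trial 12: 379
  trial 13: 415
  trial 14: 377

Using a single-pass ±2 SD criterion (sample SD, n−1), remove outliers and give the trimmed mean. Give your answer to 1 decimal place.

n = 14, ΣRT = 7830, M = 559.286
Σ(x−M)² = 2395034.86; s = √(2395034.86/13) = 429.224
Cutoffs: 559.286 ± 2·429.224 → [-299.2, 1417.7]
Outside: 2036 → excluded.
Retained (n=13): Σ = 5794, mean = 5794/13 = 445.692

445.7 ms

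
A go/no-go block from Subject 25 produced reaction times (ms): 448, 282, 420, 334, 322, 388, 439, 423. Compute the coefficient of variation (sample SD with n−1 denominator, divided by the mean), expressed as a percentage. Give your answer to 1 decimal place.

n = 8, Σ = 3056, M = 382.0000
Σ(x−M)² = 26670.000; s = √(26670.000/7) = 61.7252
CV = 61.7252 / 382.0000 = 0.16158 = 16.158%

16.2%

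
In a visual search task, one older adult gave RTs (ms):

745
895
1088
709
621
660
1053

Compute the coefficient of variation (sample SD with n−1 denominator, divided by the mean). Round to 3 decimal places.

n = 7, Σ = 5771, M = 824.4286
Σ(x−M)² = 214747.714; s = √(214747.714/6) = 189.1858
CV = 189.1858 / 824.4286 = 0.22948

0.229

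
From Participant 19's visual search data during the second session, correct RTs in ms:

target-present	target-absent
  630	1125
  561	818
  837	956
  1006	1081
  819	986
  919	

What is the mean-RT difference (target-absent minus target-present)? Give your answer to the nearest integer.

198 ms

M(target-present) = 4772/6 = 795.333
M(target-absent) = 4966/5 = 993.200
Difference = 993.200 − 795.333 = 197.867 ms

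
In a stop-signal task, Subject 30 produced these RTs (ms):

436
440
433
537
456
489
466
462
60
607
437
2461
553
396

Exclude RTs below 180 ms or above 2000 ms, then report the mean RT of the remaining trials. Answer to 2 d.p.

476.00 ms

Excluded: 60, 2461
Retained (n=12): Σ = 5712
Mean = 5712/12 = 476.0000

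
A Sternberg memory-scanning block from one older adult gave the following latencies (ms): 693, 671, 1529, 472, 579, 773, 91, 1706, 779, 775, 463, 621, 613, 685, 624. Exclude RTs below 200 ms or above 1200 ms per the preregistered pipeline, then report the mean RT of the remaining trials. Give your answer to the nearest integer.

646 ms

Excluded: 91, 1529, 1706
Retained (n=12): Σ = 7748
Mean = 7748/12 = 645.6667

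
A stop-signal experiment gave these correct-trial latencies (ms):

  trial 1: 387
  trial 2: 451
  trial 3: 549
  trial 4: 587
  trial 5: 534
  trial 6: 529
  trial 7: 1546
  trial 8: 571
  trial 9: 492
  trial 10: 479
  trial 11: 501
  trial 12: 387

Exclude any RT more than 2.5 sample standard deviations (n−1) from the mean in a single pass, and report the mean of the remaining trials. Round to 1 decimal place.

497.0 ms

n = 12, ΣRT = 7013, M = 584.417
Σ(x−M)² = 1054054.92; s = √(1054054.92/11) = 309.553
Cutoffs: 584.417 ± 2.5·309.553 → [-189.5, 1358.3]
Outside: 1546 → excluded.
Retained (n=11): Σ = 5467, mean = 5467/11 = 497.000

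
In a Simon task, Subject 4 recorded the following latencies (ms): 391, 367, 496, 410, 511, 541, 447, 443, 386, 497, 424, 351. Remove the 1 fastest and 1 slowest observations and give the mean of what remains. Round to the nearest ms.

Sorted: 351, 367, 386, 391, 410, 424, 443, 447, 496, 497, 511, 541
Drop lowest 1 (351) and highest 1 (541)
Remaining (n=10): Σ = 4372, mean = 4372/10 = 437.200

437 ms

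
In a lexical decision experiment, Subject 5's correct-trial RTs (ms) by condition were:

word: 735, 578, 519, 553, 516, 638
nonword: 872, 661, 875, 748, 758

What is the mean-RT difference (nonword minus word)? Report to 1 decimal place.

193.0 ms

M(word) = 3539/6 = 589.833
M(nonword) = 3914/5 = 782.800
Difference = 782.800 − 589.833 = 192.967 ms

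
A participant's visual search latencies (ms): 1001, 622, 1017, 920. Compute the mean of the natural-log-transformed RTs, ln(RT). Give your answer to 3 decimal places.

6.773

ln(RT): 6.9088, 6.4329, 6.9246, 6.8244
Σ ln(RT) = 27.0907
Mean = 27.0907/4 = 6.77267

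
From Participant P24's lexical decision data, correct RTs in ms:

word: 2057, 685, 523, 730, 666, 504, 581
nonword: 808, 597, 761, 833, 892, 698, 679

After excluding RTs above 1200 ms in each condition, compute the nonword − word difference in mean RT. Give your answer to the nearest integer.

138 ms

word: exclude 2057
M(word) = 3689/6 = 614.833
M(nonword) = 5268/7 = 752.571
Difference = 752.571 − 614.833 = 137.738 ms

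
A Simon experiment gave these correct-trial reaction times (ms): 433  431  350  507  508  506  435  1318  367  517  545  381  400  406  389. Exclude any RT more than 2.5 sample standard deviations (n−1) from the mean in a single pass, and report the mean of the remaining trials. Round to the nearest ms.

441 ms

n = 15, ΣRT = 7493, M = 499.533
Σ(x−M)² = 770565.73; s = √(770565.73/14) = 234.607
Cutoffs: 499.533 ± 2.5·234.607 → [-87.0, 1086.1]
Outside: 1318 → excluded.
Retained (n=14): Σ = 6175, mean = 6175/14 = 441.071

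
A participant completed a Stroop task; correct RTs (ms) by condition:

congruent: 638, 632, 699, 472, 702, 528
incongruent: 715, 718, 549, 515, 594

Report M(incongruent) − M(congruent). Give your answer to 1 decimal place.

M(congruent) = 3671/6 = 611.833
M(incongruent) = 3091/5 = 618.200
Difference = 618.200 − 611.833 = 6.367 ms

6.4 ms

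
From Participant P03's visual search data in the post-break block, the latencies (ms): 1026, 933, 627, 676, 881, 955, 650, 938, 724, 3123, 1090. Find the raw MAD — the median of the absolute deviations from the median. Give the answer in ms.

Sorted: 627, 650, 676, 724, 881, 933, 938, 955, 1026, 1090, 3123 → median = 933
|x − 933|: 93, 0, 306, 257, 52, 22, 283, 5, 209, 2190, 157
Sorted deviations: 0, 5, 22, 52, 93, 157, 209, 257, 283, 306, 2190 → MAD = 157

157 ms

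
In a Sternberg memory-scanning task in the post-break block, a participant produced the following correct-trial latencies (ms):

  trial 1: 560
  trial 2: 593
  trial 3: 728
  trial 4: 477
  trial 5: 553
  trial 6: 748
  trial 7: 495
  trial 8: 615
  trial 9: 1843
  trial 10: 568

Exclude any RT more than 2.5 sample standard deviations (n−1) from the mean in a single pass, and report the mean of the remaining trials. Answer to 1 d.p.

593.0 ms

n = 10, ΣRT = 7180, M = 718.000
Σ(x−M)² = 1475358.00; s = √(1475358.00/9) = 404.881
Cutoffs: 718.000 ± 2.5·404.881 → [-294.2, 1730.2]
Outside: 1843 → excluded.
Retained (n=9): Σ = 5337, mean = 5337/9 = 593.000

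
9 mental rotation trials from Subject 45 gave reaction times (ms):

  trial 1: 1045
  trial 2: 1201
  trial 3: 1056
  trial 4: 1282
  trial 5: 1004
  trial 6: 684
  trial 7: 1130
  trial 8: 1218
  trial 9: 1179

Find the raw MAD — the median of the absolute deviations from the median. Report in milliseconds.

85 ms

Sorted: 684, 1004, 1045, 1056, 1130, 1179, 1201, 1218, 1282 → median = 1130
|x − 1130|: 85, 71, 74, 152, 126, 446, 0, 88, 49
Sorted deviations: 0, 49, 71, 74, 85, 88, 126, 152, 446 → MAD = 85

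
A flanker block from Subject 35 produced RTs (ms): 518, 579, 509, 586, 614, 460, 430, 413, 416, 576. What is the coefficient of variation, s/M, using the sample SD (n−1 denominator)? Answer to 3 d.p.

n = 10, Σ = 5101, M = 510.1000
Σ(x−M)² = 52918.900; s = √(52918.900/9) = 76.6804
CV = 76.6804 / 510.1000 = 0.15032

0.150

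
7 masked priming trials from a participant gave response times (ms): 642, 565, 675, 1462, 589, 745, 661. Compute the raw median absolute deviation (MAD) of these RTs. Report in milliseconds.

Sorted: 565, 589, 642, 661, 675, 745, 1462 → median = 661
|x − 661|: 19, 96, 14, 801, 72, 84, 0
Sorted deviations: 0, 14, 19, 72, 84, 96, 801 → MAD = 72

72 ms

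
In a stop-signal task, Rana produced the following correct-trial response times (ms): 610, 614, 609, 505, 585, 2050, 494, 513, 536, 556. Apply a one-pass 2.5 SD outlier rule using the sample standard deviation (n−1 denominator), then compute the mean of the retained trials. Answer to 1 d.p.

558.0 ms

n = 10, ΣRT = 7072, M = 707.200
Σ(x−M)² = 2022045.60; s = √(2022045.60/9) = 473.995
Cutoffs: 707.200 ± 2.5·473.995 → [-477.8, 1892.2]
Outside: 2050 → excluded.
Retained (n=9): Σ = 5022, mean = 5022/9 = 558.000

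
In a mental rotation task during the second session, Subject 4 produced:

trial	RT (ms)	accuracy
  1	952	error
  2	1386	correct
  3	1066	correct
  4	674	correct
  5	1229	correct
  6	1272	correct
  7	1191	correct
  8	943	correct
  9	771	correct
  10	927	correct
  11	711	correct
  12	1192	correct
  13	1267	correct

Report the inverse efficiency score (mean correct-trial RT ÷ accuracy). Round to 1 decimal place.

1140.1 ms

Correct trials (n=12): 1386, 1066, 674, 1229, 1272, 1191, 943, 771, 927, 711, 1192, 1267
Mean correct RT = 12629/12 = 1052.4167 ms
Proportion correct = 12/13
IES = 1052.4167 / (12/13) = 1140.118 ms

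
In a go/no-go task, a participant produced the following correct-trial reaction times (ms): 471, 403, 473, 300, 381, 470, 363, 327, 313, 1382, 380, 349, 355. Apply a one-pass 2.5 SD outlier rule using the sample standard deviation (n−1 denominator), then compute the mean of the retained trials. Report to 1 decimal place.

n = 13, ΣRT = 5967, M = 459.000
Σ(x−M)² = 964004.00; s = √(964004.00/12) = 283.432
Cutoffs: 459.000 ± 2.5·283.432 → [-249.6, 1167.6]
Outside: 1382 → excluded.
Retained (n=12): Σ = 4585, mean = 4585/12 = 382.083

382.1 ms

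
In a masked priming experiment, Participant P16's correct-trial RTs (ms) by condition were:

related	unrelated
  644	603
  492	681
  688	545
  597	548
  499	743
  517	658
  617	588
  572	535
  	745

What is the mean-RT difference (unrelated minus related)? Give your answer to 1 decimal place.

49.1 ms

M(related) = 4626/8 = 578.250
M(unrelated) = 5646/9 = 627.333
Difference = 627.333 − 578.250 = 49.083 ms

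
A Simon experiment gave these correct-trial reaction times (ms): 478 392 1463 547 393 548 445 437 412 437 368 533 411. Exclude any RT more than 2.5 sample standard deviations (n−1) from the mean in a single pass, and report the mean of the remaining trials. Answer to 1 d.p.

450.1 ms

n = 13, ΣRT = 6864, M = 528.000
Σ(x−M)² = 990428.00; s = √(990428.00/12) = 287.290
Cutoffs: 528.000 ± 2.5·287.290 → [-190.2, 1246.2]
Outside: 1463 → excluded.
Retained (n=12): Σ = 5401, mean = 5401/12 = 450.083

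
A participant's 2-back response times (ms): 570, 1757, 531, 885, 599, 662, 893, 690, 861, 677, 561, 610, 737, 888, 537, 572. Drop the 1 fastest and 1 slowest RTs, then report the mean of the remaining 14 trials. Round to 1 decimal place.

Sorted: 531, 537, 561, 570, 572, 599, 610, 662, 677, 690, 737, 861, 885, 888, 893, 1757
Drop lowest 1 (531) and highest 1 (1757)
Remaining (n=14): Σ = 9742, mean = 9742/14 = 695.857

695.9 ms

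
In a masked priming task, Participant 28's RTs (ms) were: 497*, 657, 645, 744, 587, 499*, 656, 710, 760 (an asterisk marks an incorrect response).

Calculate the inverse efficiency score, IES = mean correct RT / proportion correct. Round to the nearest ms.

874 ms

Correct trials (n=7): 657, 645, 744, 587, 656, 710, 760
Mean correct RT = 4759/7 = 679.8571 ms
Proportion correct = 7/9
IES = 679.8571 / (7/9) = 874.102 ms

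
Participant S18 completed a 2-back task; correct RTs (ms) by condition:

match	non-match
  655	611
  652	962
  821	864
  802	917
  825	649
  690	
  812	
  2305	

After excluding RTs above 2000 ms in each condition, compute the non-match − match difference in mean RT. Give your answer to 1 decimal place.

match: exclude 2305
M(match) = 5257/7 = 751.000
M(non-match) = 4003/5 = 800.600
Difference = 800.600 − 751.000 = 49.600 ms

49.6 ms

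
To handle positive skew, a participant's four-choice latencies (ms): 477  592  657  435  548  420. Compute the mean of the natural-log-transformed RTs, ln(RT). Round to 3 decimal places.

ln(RT): 6.1675, 6.3835, 6.4877, 6.0753, 6.3063, 6.0403
Σ ln(RT) = 37.4606
Mean = 37.4606/6 = 6.24343

6.243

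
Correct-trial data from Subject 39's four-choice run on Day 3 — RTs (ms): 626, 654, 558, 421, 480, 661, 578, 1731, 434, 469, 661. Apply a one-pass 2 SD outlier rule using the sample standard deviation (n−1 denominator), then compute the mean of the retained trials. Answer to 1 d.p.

n = 11, ΣRT = 7273, M = 661.182
Σ(x−M)² = 1342425.64; s = √(1342425.64/10) = 366.391
Cutoffs: 661.182 ± 2·366.391 → [-71.6, 1394.0]
Outside: 1731 → excluded.
Retained (n=10): Σ = 5542, mean = 5542/10 = 554.200

554.2 ms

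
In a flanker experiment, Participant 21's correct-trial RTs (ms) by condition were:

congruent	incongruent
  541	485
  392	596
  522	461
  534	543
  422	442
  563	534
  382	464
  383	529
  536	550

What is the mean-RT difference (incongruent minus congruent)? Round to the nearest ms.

M(congruent) = 4275/9 = 475.000
M(incongruent) = 4604/9 = 511.556
Difference = 511.556 − 475.000 = 36.556 ms

37 ms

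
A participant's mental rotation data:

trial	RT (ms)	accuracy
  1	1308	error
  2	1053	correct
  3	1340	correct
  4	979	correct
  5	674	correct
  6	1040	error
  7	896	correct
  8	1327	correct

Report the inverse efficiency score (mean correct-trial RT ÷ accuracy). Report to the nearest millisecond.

Correct trials (n=6): 1053, 1340, 979, 674, 896, 1327
Mean correct RT = 6269/6 = 1044.8333 ms
Proportion correct = 6/8
IES = 1044.8333 / (6/8) = 1393.111 ms

1393 ms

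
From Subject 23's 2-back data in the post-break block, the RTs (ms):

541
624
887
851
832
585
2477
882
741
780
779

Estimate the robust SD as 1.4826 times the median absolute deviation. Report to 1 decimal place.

Sorted: 541, 585, 624, 741, 779, 780, 832, 851, 882, 887, 2477 → median = 780
|x − 780| sorted: 0, 1, 39, 52, 71, 102, 107, 156, 195, 239, 1697 → MAD = 102
Robust SD ≈ 1.4826 × 102 = 151.225

151.2 ms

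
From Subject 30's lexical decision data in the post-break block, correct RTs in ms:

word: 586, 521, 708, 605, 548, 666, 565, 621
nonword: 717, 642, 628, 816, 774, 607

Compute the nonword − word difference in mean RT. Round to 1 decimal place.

M(word) = 4820/8 = 602.500
M(nonword) = 4184/6 = 697.333
Difference = 697.333 − 602.500 = 94.833 ms

94.8 ms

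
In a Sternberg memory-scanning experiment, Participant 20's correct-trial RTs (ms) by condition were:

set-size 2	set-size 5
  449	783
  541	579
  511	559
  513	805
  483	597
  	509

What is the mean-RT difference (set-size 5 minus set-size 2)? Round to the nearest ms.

139 ms

M(set-size 2) = 2497/5 = 499.400
M(set-size 5) = 3832/6 = 638.667
Difference = 638.667 − 499.400 = 139.267 ms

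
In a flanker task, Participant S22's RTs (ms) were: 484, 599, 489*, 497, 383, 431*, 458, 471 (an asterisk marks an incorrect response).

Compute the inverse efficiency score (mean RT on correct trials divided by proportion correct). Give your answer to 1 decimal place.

Correct trials (n=6): 484, 599, 497, 383, 458, 471
Mean correct RT = 2892/6 = 482.0000 ms
Proportion correct = 6/8
IES = 482.0000 / (6/8) = 642.667 ms

642.7 ms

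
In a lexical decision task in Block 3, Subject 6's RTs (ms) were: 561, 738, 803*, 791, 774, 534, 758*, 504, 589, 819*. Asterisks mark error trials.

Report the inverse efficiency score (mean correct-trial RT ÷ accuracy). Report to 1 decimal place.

Correct trials (n=7): 561, 738, 791, 774, 534, 504, 589
Mean correct RT = 4491/7 = 641.5714 ms
Proportion correct = 7/10
IES = 641.5714 / (7/10) = 916.531 ms

916.5 ms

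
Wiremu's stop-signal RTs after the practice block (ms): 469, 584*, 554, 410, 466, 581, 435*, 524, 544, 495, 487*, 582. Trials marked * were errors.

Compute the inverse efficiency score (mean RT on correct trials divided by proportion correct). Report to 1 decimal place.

Correct trials (n=9): 469, 554, 410, 466, 581, 524, 544, 495, 582
Mean correct RT = 4625/9 = 513.8889 ms
Proportion correct = 9/12
IES = 513.8889 / (9/12) = 685.185 ms

685.2 ms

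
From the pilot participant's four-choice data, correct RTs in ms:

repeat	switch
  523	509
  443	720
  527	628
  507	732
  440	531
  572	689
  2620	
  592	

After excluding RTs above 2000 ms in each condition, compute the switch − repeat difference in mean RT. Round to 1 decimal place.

repeat: exclude 2620
M(repeat) = 3604/7 = 514.857
M(switch) = 3809/6 = 634.833
Difference = 634.833 − 514.857 = 119.976 ms

120.0 ms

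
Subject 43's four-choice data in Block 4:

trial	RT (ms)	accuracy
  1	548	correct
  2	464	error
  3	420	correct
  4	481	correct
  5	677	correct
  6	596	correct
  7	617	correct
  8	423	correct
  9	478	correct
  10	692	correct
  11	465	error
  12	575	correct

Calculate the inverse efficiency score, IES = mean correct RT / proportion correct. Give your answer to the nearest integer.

Correct trials (n=10): 548, 420, 481, 677, 596, 617, 423, 478, 692, 575
Mean correct RT = 5507/10 = 550.7000 ms
Proportion correct = 10/12
IES = 550.7000 / (10/12) = 660.840 ms

661 ms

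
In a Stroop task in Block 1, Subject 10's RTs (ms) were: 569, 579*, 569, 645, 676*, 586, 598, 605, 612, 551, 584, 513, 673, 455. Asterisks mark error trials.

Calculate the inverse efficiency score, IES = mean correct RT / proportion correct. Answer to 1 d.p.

Correct trials (n=12): 569, 569, 645, 586, 598, 605, 612, 551, 584, 513, 673, 455
Mean correct RT = 6960/12 = 580.0000 ms
Proportion correct = 12/14
IES = 580.0000 / (12/14) = 676.667 ms

676.7 ms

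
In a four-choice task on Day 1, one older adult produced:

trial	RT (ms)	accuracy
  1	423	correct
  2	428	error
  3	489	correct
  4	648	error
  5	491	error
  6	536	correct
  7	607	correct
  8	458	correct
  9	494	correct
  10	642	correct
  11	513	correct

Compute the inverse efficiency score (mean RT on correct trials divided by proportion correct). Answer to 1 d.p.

Correct trials (n=8): 423, 489, 536, 607, 458, 494, 642, 513
Mean correct RT = 4162/8 = 520.2500 ms
Proportion correct = 8/11
IES = 520.2500 / (8/11) = 715.344 ms

715.3 ms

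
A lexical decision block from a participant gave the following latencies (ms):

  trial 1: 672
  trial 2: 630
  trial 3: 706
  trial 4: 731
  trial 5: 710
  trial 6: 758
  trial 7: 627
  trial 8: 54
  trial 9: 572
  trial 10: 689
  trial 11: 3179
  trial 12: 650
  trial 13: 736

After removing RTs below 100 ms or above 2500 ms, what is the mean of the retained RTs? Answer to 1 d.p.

680.1 ms

Excluded: 54, 3179
Retained (n=11): Σ = 7481
Mean = 7481/11 = 680.0909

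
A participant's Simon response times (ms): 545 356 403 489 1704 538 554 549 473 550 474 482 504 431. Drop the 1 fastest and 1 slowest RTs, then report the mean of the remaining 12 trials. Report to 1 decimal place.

Sorted: 356, 403, 431, 473, 474, 482, 489, 504, 538, 545, 549, 550, 554, 1704
Drop lowest 1 (356) and highest 1 (1704)
Remaining (n=12): Σ = 5992, mean = 5992/12 = 499.333

499.3 ms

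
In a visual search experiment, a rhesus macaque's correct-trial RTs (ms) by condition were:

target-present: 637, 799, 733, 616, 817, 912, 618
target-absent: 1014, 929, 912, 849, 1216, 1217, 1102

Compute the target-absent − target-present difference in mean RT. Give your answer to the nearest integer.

M(target-present) = 5132/7 = 733.143
M(target-absent) = 7239/7 = 1034.143
Difference = 1034.143 − 733.143 = 301.000 ms

301 ms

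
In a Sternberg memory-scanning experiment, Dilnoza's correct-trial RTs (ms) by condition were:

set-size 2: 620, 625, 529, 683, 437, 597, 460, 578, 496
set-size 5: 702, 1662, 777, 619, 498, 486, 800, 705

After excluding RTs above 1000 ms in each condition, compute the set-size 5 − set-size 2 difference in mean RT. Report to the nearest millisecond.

97 ms

set-size 5: exclude 1662
M(set-size 2) = 5025/9 = 558.333
M(set-size 5) = 4587/7 = 655.286
Difference = 655.286 − 558.333 = 96.952 ms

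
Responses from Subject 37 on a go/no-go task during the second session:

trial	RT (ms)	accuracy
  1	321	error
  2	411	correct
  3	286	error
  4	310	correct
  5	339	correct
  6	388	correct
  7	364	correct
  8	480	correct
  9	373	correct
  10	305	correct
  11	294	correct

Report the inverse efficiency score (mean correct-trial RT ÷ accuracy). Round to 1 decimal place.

Correct trials (n=9): 411, 310, 339, 388, 364, 480, 373, 305, 294
Mean correct RT = 3264/9 = 362.6667 ms
Proportion correct = 9/11
IES = 362.6667 / (9/11) = 443.259 ms

443.3 ms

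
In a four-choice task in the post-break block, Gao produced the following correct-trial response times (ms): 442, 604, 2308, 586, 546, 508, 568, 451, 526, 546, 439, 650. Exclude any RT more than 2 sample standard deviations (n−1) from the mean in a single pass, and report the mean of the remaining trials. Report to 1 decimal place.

533.3 ms

n = 12, ΣRT = 8174, M = 681.167
Σ(x−M)² = 2934801.67; s = √(2934801.67/11) = 516.527
Cutoffs: 681.167 ± 2·516.527 → [-351.9, 1714.2]
Outside: 2308 → excluded.
Retained (n=11): Σ = 5866, mean = 5866/11 = 533.273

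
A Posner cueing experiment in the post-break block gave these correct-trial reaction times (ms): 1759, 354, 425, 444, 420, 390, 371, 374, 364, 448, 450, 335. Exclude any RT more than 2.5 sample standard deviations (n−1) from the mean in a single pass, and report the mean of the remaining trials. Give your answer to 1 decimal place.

397.7 ms

n = 12, ΣRT = 6134, M = 511.167
Σ(x−M)² = 1715603.67; s = √(1715603.67/11) = 394.923
Cutoffs: 511.167 ± 2.5·394.923 → [-476.1, 1498.5]
Outside: 1759 → excluded.
Retained (n=11): Σ = 4375, mean = 4375/11 = 397.727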